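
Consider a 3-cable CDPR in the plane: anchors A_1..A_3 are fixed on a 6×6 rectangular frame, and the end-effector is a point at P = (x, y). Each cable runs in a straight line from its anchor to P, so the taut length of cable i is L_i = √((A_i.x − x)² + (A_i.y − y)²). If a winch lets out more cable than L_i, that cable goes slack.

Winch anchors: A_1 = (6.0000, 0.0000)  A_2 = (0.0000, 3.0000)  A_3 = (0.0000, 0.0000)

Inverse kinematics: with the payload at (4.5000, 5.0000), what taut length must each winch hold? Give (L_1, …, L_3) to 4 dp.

(5.2202, 4.9244, 6.7268)

cable 1: Δx=1.5000, Δy=-5.0000; L_1 = √(Δx²+Δy²) = 5.2202
cable 2: Δx=-4.5000, Δy=-2.0000; L_2 = √(Δx²+Δy²) = 4.9244
cable 3: Δx=-4.5000, Δy=-5.0000; L_3 = √(Δx²+Δy²) = 6.7268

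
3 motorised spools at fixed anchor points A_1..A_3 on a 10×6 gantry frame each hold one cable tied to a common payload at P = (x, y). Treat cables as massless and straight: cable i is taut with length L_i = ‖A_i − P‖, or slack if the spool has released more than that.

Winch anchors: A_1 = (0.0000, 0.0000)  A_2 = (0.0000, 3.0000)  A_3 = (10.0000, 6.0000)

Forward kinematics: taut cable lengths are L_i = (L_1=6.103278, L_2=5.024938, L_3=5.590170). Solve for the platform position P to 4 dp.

circle eqns → linear via eq_j − eq_1; set k_j = A_j·A_j − L_j²
k_1 = 0.0000+0.0000−37.2500 = -37.2500
0.0000·x − 6.0000·y = k_1−k_2 = -21.0000
-20.0000·x − 12.0000·y = k_1−k_3 = -142.0000
solve first two rows → x=5.0000, y=3.5000

(5.0000, 3.5000)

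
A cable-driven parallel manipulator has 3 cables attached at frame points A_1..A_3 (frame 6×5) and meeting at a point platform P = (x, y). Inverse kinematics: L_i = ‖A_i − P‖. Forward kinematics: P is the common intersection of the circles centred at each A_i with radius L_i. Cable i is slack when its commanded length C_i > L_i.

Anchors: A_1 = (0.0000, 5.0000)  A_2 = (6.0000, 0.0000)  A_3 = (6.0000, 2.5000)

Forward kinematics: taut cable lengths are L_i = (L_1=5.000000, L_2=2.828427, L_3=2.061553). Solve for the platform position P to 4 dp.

(4.0000, 2.0000)

each cable: (A_i−P)·(A_i−P) = L_i²; let k_i = ‖A_i‖²−L_i²
k_1 = 0.0000+25.0000−25.0000 = 0.0000
row 1: -12.0000x + 10.0000y = -28.0000  (k_2=28.0000)
row 2: -12.0000x + 5.0000y = -38.0000  (k_3=38.0000)
Cramer on rows 1–2 → x = 4.0000, y = 2.0000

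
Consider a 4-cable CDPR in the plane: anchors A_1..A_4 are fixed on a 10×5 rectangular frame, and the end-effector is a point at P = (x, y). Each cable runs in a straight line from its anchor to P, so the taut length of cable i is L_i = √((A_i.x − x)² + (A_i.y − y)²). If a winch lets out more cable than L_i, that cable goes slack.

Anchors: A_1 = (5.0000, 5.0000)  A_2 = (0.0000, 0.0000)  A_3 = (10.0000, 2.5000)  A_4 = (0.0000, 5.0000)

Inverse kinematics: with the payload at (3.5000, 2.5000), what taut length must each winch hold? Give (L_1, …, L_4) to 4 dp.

(2.9155, 4.3012, 6.5000, 4.3012)

cable 1: Δx=1.5000, Δy=2.5000; L_1 = √(Δx²+Δy²) = 2.9155
cable 2: Δx=-3.5000, Δy=-2.5000; L_2 = √(Δx²+Δy²) = 4.3012
cable 3: Δx=6.5000, Δy=0.0000; L_3 = √(Δx²+Δy²) = 6.5000
cable 4: Δx=-3.5000, Δy=2.5000; L_4 = √(Δx²+Δy²) = 4.3012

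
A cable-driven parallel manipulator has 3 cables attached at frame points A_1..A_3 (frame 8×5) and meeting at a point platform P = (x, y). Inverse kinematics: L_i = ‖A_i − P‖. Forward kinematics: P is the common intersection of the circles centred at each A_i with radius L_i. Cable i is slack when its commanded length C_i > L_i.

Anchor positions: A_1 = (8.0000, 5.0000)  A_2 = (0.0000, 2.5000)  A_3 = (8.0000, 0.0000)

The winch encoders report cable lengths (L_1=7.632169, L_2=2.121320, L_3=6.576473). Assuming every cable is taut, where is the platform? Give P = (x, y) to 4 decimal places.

expand ‖A_i−P‖²=L_i² and subtract eq 1 (c_i ≔ ‖A_i‖²−L_i²)
c_1 = 64.0000+25.0000−58.2500 = 30.7500
eq1−eq2 → [16.0000  5.0000]·P = 29.0000
eq1−eq3 → [0.0000  10.0000]·P = 10.0000
2×2 solve → P = (1.5000, 1.0000)

(1.5000, 1.0000)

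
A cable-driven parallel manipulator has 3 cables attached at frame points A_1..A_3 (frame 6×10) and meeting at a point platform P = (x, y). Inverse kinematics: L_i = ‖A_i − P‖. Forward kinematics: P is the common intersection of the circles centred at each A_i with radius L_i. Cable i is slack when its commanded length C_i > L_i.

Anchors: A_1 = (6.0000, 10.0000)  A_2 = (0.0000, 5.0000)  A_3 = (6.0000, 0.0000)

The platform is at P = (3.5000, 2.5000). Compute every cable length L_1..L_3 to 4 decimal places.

L_1 = √((6.0000−3.5000)² + (10.0000−2.5000)²) = 7.9057
L_2 = √((0.0000−3.5000)² + (5.0000−2.5000)²) = 4.3012
L_3 = √((6.0000−3.5000)² + (0.0000−2.5000)²) = 3.5355

(7.9057, 4.3012, 3.5355)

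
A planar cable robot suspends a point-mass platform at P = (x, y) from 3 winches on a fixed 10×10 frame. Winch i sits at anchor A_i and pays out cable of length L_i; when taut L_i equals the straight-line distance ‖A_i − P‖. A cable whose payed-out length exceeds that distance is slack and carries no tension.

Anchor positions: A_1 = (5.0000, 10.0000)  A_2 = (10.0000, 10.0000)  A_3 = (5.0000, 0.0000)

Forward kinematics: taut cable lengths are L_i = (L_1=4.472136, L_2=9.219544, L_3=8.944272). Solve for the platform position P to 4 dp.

(1.0000, 8.0000)

circle eqns → linear via eq_j − eq_1; set c_j = A_j·A_j − L_j²
c_1 = 25.0000+100.0000−20.0000 = 105.0000
-10.0000·x + 0.0000·y = c_1−c_2 = -10.0000
0.0000·x + 20.0000·y = c_1−c_3 = 160.0000
solve first two rows → x=1.0000, y=8.0000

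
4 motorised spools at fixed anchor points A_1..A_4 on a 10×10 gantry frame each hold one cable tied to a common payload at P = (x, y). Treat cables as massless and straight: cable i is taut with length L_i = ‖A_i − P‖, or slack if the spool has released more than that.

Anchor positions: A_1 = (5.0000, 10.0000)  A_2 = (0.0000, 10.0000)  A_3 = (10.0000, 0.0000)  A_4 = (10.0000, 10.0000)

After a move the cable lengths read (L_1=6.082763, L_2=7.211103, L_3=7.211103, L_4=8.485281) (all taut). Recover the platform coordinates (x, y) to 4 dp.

expand ‖A_i−P‖²=L_i² and subtract eq 1 (k_i ≔ ‖A_i‖²−L_i²)
k_1 = 25.0000+100.0000−37.0000 = 88.0000
eq1−eq2 → [10.0000  0.0000]·P = 40.0000
eq1−eq3 → [-10.0000  20.0000]·P = 40.0000
eq1−eq4 → [-10.0000  0.0000]·P = -40.0000
2×2 solve → P = (4.0000, 4.0000)
check cable 4: ‖A_4−P‖² = 72.0000 ≈ L_4² = 72.0000 ✓

(4.0000, 4.0000)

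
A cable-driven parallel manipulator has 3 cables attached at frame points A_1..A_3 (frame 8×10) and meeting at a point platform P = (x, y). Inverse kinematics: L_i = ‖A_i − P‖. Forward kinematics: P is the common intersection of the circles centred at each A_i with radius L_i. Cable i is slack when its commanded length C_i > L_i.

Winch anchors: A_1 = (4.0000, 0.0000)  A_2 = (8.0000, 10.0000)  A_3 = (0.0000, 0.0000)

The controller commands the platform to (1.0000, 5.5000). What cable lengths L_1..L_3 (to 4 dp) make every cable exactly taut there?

(6.2650, 8.3217, 5.5902)

cable 1: Δx=3.0000, Δy=-5.5000; L_1 = √(Δx²+Δy²) = 6.2650
cable 2: Δx=7.0000, Δy=4.5000; L_2 = √(Δx²+Δy²) = 8.3217
cable 3: Δx=-1.0000, Δy=-5.5000; L_3 = √(Δx²+Δy²) = 5.5902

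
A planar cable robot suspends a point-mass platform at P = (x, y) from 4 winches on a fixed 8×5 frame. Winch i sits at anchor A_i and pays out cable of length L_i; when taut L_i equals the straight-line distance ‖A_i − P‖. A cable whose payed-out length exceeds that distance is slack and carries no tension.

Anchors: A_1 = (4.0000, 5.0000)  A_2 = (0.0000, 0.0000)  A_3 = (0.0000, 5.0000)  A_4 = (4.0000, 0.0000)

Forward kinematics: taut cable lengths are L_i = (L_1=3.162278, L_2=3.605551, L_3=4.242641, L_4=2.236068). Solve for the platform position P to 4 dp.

(3.0000, 2.0000)

expand ‖A_i−P‖²=L_i² and subtract eq 1 (c_i ≔ ‖A_i‖²−L_i²)
c_1 = 16.0000+25.0000−10.0000 = 31.0000
eq1−eq2 → [8.0000  10.0000]·P = 44.0000
eq1−eq3 → [8.0000  0.0000]·P = 24.0000
eq1−eq4 → [0.0000  10.0000]·P = 20.0000
2×2 solve → P = (3.0000, 2.0000)
check cable 4: ‖A_4−P‖² = 5.0000 ≈ L_4² = 5.0000 ✓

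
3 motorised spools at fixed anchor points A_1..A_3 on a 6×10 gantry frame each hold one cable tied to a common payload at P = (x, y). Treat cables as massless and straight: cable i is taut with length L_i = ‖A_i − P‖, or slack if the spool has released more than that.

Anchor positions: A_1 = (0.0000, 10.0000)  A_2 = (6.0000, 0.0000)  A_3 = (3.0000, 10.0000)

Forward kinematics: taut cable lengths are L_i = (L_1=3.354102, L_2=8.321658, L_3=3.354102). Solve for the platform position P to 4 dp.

each cable: (A_i−P)·(A_i−P) = L_i²; let k_i = ‖A_i‖²−L_i²
k_1 = 0.0000+100.0000−11.2500 = 88.7500
row 1: -12.0000x + 20.0000y = 122.0000  (k_2=-33.2500)
row 2: -6.0000x + 0.0000y = -9.0000  (k_3=97.7500)
Cramer on rows 1–2 → x = 1.5000, y = 7.0000

(1.5000, 7.0000)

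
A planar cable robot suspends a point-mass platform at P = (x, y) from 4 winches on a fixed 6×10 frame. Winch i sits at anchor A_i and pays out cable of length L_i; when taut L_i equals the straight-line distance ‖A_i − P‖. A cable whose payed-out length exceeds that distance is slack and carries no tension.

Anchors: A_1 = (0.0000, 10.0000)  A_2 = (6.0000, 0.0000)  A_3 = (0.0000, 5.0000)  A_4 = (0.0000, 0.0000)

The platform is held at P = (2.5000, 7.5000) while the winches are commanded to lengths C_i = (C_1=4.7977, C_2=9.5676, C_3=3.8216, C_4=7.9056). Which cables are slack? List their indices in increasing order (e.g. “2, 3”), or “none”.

1, 2, 3

cable 1: √((-2.5000)²+(2.5000)²)=3.5355, C_1=4.7977: slack
cable 2: √((3.5000)²+(-7.5000)²)=8.2765, C_2=9.5676: slack
cable 3: √((-2.5000)²+(-2.5000)²)=3.5355, C_3=3.8216: slack
cable 4: √((-2.5000)²+(-7.5000)²)=7.9057, C_4=7.9056: taut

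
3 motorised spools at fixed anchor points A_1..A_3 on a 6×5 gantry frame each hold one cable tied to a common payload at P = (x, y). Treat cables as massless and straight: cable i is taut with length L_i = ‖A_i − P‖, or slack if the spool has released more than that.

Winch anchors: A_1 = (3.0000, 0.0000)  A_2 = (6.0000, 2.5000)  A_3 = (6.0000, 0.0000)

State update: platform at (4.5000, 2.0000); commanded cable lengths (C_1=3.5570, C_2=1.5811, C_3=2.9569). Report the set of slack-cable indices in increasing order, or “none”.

cable 1: √((-1.5000)²+(-2.0000)²)=2.5000, C_1=3.5570: slack
cable 2: √((1.5000)²+(0.5000)²)=1.5811, C_2=1.5811: taut
cable 3: √((1.5000)²+(-2.0000)²)=2.5000, C_3=2.9569: slack

1, 3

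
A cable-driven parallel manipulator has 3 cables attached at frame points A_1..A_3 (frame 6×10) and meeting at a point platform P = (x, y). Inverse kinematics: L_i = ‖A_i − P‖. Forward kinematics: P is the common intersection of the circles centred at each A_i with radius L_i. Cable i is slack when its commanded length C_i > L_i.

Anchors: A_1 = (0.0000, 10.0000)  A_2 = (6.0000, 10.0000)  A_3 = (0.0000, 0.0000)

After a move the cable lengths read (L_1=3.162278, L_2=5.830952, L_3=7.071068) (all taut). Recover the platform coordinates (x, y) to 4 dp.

(1.0000, 7.0000)

expand ‖A_i−P‖²=L_i² and subtract eq 1 (q_i ≔ ‖A_i‖²−L_i²)
q_1 = 0.0000+100.0000−10.0000 = 90.0000
eq1−eq2 → [-12.0000  0.0000]·P = -12.0000
eq1−eq3 → [0.0000  20.0000]·P = 140.0000
2×2 solve → P = (1.0000, 7.0000)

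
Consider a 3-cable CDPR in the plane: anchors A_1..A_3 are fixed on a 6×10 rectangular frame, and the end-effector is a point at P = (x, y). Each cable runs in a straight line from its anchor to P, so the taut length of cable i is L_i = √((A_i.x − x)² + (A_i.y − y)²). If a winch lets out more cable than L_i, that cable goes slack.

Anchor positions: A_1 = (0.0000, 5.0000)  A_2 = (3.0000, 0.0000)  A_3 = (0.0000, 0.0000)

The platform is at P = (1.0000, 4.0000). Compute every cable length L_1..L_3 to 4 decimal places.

(1.4142, 4.4721, 4.1231)

L_1 = √((0.0000−1.0000)² + (5.0000−4.0000)²) = 1.4142
L_2 = √((3.0000−1.0000)² + (0.0000−4.0000)²) = 4.4721
L_3 = √((0.0000−1.0000)² + (0.0000−4.0000)²) = 4.1231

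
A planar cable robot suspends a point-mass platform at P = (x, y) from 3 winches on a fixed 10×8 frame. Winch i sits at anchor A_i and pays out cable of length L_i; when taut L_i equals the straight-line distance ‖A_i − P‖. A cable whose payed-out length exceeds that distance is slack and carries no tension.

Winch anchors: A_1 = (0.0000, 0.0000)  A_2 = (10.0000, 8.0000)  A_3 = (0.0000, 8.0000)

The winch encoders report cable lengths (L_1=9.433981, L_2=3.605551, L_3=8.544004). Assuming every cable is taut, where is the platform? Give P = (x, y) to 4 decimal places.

(8.0000, 5.0000)

each cable: (A_i−P)·(A_i−P) = L_i²; let q_i = ‖A_i‖²−L_i²
q_1 = 0.0000+0.0000−89.0000 = -89.0000
row 1: -20.0000x − 16.0000y = -240.0000  (q_2=151.0000)
row 2: 0.0000x − 16.0000y = -80.0000  (q_3=-9.0000)
Cramer on rows 1–2 → x = 8.0000, y = 5.0000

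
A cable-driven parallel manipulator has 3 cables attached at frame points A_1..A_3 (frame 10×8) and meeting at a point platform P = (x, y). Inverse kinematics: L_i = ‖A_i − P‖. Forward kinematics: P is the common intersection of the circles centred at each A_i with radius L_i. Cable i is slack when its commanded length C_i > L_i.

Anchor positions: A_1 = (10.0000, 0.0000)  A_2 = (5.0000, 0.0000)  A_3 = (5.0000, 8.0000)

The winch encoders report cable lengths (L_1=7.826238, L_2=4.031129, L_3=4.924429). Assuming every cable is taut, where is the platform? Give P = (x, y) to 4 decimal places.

each cable: (A_i−P)·(A_i−P) = L_i²; let c_i = ‖A_i‖²−L_i²
c_1 = 100.0000+0.0000−61.2500 = 38.7500
row 1: 10.0000x + 0.0000y = 30.0000  (c_2=8.7500)
row 2: 10.0000x − 16.0000y = -26.0000  (c_3=64.7500)
Cramer on rows 1–2 → x = 3.0000, y = 3.5000

(3.0000, 3.5000)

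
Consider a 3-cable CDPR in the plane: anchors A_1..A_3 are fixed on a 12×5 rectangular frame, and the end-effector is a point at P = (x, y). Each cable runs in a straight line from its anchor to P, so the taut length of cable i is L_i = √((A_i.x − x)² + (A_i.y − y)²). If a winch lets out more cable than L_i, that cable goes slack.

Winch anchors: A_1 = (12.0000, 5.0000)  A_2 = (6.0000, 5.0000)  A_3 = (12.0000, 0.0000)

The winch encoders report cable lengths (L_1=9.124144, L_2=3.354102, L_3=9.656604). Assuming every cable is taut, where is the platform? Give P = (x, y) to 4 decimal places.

(3.0000, 3.5000)

expand ‖A_i−P‖²=L_i² and subtract eq 1 (c_i ≔ ‖A_i‖²−L_i²)
c_1 = 144.0000+25.0000−83.2500 = 85.7500
eq1−eq2 → [12.0000  0.0000]·P = 36.0000
eq1−eq3 → [0.0000  10.0000]·P = 35.0000
2×2 solve → P = (3.0000, 3.5000)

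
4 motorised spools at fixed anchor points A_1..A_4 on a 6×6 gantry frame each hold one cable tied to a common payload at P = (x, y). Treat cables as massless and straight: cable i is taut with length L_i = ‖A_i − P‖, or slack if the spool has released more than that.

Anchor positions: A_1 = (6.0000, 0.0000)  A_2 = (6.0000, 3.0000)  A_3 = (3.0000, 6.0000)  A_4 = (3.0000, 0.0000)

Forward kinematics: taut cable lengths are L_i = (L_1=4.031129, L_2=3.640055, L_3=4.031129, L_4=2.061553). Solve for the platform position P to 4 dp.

(2.5000, 2.0000)

each cable: (A_i−P)·(A_i−P) = L_i²; let c_i = ‖A_i‖²−L_i²
c_1 = 36.0000+0.0000−16.2500 = 19.7500
row 1: 0.0000x − 6.0000y = -12.0000  (c_2=31.7500)
row 2: 6.0000x − 12.0000y = -9.0000  (c_3=28.7500)
row 3: 6.0000x + 0.0000y = 15.0000  (c_4=4.7500)
Cramer on rows 1–2 → x = 2.5000, y = 2.0000
check cable 4: ‖A_4−P‖² = 4.2500 ≈ L_4² = 4.2500 ✓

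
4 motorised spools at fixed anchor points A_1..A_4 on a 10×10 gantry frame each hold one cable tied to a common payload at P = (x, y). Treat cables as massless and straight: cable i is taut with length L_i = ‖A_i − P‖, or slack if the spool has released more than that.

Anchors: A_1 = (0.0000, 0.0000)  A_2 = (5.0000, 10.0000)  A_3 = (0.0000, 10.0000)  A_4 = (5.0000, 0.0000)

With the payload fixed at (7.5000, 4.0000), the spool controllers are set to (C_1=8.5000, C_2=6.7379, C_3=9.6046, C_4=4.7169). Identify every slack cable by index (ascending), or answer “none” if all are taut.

2

cable 1: √((-7.5000)²+(-4.0000)²)=8.5000, C_1=8.5000: taut
cable 2: √((-2.5000)²+(6.0000)²)=6.5000, C_2=6.7379: slack
cable 3: √((-7.5000)²+(6.0000)²)=9.6047, C_3=9.6046: taut
cable 4: √((-2.5000)²+(-4.0000)²)=4.7170, C_4=4.7169: taut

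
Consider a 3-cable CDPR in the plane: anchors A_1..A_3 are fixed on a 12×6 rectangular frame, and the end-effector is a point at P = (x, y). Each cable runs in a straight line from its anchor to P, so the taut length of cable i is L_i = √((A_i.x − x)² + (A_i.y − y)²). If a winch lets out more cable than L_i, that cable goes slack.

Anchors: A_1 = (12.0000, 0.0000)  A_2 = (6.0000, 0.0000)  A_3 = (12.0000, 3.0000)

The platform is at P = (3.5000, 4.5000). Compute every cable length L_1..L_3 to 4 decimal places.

L_1: Δ = A_1−P = (8.5000, -4.5000) → ‖Δ‖ = √92.5000 = 9.6177
L_2: Δ = A_2−P = (2.5000, -4.5000) → ‖Δ‖ = √26.5000 = 5.1478
L_3: Δ = A_3−P = (8.5000, -1.5000) → ‖Δ‖ = √74.5000 = 8.6313

(9.6177, 5.1478, 8.6313)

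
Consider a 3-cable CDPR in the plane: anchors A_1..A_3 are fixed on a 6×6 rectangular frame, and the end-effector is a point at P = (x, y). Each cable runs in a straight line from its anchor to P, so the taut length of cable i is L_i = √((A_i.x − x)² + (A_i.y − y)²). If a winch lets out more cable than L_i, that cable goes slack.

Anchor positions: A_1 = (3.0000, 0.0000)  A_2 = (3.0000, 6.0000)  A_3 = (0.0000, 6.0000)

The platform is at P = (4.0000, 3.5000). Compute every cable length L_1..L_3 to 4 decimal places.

cable 1: Δx=-1.0000, Δy=-3.5000; L_1 = √(Δx²+Δy²) = 3.6401
cable 2: Δx=-1.0000, Δy=2.5000; L_2 = √(Δx²+Δy²) = 2.6926
cable 3: Δx=-4.0000, Δy=2.5000; L_3 = √(Δx²+Δy²) = 4.7170

(3.6401, 2.6926, 4.7170)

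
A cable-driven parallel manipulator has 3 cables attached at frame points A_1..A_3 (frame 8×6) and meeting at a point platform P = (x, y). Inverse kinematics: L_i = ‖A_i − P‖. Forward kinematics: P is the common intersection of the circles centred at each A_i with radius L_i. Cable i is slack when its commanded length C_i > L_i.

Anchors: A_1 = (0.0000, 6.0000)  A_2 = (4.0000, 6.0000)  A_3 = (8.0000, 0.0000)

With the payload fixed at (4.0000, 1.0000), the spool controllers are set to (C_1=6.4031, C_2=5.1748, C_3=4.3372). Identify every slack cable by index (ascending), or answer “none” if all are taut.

i=1: geometric 6.4031 vs commanded 6.4031 ⇒ taut
i=2: geometric 5.0000 vs commanded 5.1748 ⇒ slack
i=3: geometric 4.1231 vs commanded 4.3372 ⇒ slack

2, 3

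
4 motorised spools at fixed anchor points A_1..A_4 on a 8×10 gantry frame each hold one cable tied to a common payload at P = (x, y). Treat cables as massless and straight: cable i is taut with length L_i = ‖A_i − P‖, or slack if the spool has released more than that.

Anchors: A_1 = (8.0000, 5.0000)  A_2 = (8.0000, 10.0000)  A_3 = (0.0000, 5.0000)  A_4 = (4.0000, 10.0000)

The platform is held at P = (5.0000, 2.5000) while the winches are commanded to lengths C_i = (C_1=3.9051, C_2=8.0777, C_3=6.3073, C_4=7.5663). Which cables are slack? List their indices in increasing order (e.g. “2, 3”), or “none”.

3

i=1: geometric 3.9051 vs commanded 3.9051 ⇒ taut
i=2: geometric 8.0777 vs commanded 8.0777 ⇒ taut
i=3: geometric 5.5902 vs commanded 6.3073 ⇒ slack
i=4: geometric 7.5664 vs commanded 7.5663 ⇒ taut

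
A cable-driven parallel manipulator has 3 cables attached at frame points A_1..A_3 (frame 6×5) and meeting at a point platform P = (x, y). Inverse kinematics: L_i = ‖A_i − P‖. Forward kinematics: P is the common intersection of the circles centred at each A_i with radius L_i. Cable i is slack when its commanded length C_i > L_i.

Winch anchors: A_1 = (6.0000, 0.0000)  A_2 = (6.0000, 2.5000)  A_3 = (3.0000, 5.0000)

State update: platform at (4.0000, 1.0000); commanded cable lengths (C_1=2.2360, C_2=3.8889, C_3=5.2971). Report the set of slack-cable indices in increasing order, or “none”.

cable 1: L_1 = ‖A_1−P‖ = 2.2361;  C_1 = 2.2360 → taut
cable 2: L_2 = ‖A_2−P‖ = 2.5000;  C_2 = 3.8889 → slack
cable 3: L_3 = ‖A_3−P‖ = 4.1231;  C_3 = 5.2971 → slack

2, 3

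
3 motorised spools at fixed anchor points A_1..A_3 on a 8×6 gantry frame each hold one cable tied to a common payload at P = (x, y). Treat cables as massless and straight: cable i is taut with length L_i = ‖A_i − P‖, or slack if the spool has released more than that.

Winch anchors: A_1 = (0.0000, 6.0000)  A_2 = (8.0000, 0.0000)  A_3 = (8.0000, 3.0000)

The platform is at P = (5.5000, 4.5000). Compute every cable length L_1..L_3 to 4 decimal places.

(5.7009, 5.1478, 2.9155)

L_1 = √((0.0000−5.5000)² + (6.0000−4.5000)²) = 5.7009
L_2 = √((8.0000−5.5000)² + (0.0000−4.5000)²) = 5.1478
L_3 = √((8.0000−5.5000)² + (3.0000−4.5000)²) = 2.9155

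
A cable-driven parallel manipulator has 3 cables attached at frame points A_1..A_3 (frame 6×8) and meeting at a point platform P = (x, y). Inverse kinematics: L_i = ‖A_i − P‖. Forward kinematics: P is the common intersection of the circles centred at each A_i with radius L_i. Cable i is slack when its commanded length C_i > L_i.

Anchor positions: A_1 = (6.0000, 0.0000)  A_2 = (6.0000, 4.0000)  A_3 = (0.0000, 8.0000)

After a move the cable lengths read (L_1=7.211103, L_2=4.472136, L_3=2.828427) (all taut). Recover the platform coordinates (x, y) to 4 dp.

expand ‖A_i−P‖²=L_i² and subtract eq 1 (c_i ≔ ‖A_i‖²−L_i²)
c_1 = 36.0000+0.0000−52.0000 = -16.0000
eq1−eq2 → [0.0000  -8.0000]·P = -48.0000
eq1−eq3 → [12.0000  -16.0000]·P = -72.0000
2×2 solve → P = (2.0000, 6.0000)

(2.0000, 6.0000)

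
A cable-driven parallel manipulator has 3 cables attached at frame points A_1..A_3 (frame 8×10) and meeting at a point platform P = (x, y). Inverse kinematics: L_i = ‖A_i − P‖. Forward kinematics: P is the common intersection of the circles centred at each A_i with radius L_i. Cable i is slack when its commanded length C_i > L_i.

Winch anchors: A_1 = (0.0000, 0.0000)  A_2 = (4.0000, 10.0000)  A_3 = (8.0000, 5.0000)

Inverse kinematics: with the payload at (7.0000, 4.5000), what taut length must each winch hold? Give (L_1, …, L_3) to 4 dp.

L_1: Δ = A_1−P = (-7.0000, -4.5000) → ‖Δ‖ = √69.2500 = 8.3217
L_2: Δ = A_2−P = (-3.0000, 5.5000) → ‖Δ‖ = √39.2500 = 6.2650
L_3: Δ = A_3−P = (1.0000, 0.5000) → ‖Δ‖ = √1.2500 = 1.1180

(8.3217, 6.2650, 1.1180)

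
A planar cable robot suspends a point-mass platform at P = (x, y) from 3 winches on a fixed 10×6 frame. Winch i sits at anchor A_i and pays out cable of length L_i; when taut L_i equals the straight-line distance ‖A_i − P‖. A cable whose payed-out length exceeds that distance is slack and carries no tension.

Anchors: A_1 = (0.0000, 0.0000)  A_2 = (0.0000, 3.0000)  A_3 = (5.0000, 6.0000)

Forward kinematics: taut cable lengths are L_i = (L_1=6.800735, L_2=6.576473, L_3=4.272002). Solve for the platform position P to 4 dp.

(6.5000, 2.0000)

expand ‖A_i−P‖²=L_i² and subtract eq 1 (k_i ≔ ‖A_i‖²−L_i²)
k_1 = 0.0000+0.0000−46.2500 = -46.2500
eq1−eq2 → [0.0000  -6.0000]·P = -12.0000
eq1−eq3 → [-10.0000  -12.0000]·P = -89.0000
2×2 solve → P = (6.5000, 2.0000)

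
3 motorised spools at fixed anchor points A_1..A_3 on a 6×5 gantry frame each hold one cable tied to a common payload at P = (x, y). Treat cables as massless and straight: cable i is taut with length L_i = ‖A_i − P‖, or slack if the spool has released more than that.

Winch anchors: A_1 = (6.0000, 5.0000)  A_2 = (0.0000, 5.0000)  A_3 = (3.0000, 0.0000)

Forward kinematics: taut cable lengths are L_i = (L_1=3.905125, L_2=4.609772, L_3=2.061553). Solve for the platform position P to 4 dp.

expand ‖A_i−P‖²=L_i² and subtract eq 1 (k_i ≔ ‖A_i‖²−L_i²)
k_1 = 36.0000+25.0000−15.2500 = 45.7500
eq1−eq2 → [12.0000  0.0000]·P = 42.0000
eq1−eq3 → [6.0000  10.0000]·P = 41.0000
2×2 solve → P = (3.5000, 2.0000)

(3.5000, 2.0000)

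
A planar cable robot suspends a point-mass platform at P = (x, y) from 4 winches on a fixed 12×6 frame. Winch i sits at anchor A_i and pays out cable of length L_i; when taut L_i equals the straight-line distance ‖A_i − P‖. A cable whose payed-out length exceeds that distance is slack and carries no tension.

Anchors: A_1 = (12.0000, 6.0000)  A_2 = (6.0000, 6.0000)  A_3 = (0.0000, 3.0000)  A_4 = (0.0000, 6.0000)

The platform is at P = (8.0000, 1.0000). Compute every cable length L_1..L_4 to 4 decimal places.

cable 1: Δx=4.0000, Δy=5.0000; L_1 = √(Δx²+Δy²) = 6.4031
cable 2: Δx=-2.0000, Δy=5.0000; L_2 = √(Δx²+Δy²) = 5.3852
cable 3: Δx=-8.0000, Δy=2.0000; L_3 = √(Δx²+Δy²) = 8.2462
cable 4: Δx=-8.0000, Δy=5.0000; L_4 = √(Δx²+Δy²) = 9.4340

(6.4031, 5.3852, 8.2462, 9.4340)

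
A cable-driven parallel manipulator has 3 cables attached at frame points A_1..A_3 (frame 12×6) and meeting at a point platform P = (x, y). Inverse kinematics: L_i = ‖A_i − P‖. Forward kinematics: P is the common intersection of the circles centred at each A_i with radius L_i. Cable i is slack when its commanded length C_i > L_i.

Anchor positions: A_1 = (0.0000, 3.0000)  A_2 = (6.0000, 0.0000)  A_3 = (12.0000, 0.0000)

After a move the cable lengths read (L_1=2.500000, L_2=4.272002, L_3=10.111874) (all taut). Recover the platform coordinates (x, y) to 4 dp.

(2.0000, 1.5000)

expand ‖A_i−P‖²=L_i² and subtract eq 1 (q_i ≔ ‖A_i‖²−L_i²)
q_1 = 0.0000+9.0000−6.2500 = 2.7500
eq1−eq2 → [-12.0000  6.0000]·P = -15.0000
eq1−eq3 → [-24.0000  6.0000]·P = -39.0000
2×2 solve → P = (2.0000, 1.5000)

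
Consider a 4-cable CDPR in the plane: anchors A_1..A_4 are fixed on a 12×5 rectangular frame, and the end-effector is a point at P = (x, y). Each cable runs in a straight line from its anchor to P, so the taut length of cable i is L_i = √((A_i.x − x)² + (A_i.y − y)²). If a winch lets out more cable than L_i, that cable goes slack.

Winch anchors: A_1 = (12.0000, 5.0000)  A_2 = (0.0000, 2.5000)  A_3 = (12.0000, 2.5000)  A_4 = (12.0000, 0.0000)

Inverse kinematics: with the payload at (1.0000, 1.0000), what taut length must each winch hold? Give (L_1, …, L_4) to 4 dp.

cable 1: Δx=11.0000, Δy=4.0000; L_1 = √(Δx²+Δy²) = 11.7047
cable 2: Δx=-1.0000, Δy=1.5000; L_2 = √(Δx²+Δy²) = 1.8028
cable 3: Δx=11.0000, Δy=1.5000; L_3 = √(Δx²+Δy²) = 11.1018
cable 4: Δx=11.0000, Δy=-1.0000; L_4 = √(Δx²+Δy²) = 11.0454

(11.7047, 1.8028, 11.1018, 11.0454)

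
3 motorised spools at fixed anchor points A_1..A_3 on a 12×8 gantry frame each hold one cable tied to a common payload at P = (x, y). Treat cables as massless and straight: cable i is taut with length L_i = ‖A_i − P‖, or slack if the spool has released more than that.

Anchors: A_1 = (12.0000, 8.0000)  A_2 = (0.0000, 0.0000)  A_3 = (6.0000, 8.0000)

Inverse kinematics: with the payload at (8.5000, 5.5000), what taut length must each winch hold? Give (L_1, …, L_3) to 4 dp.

(4.3012, 10.1242, 3.5355)

L_1: Δ = A_1−P = (3.5000, 2.5000) → ‖Δ‖ = √18.5000 = 4.3012
L_2: Δ = A_2−P = (-8.5000, -5.5000) → ‖Δ‖ = √102.5000 = 10.1242
L_3: Δ = A_3−P = (-2.5000, 2.5000) → ‖Δ‖ = √12.5000 = 3.5355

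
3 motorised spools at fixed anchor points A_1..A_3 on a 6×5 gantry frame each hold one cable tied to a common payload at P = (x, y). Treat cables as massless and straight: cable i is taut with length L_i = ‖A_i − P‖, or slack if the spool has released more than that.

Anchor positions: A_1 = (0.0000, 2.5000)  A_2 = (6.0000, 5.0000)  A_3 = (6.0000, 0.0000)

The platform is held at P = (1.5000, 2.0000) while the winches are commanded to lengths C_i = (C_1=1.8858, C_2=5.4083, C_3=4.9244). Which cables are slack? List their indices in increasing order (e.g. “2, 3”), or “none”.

cable 1: √((-1.5000)²+(0.5000)²)=1.5811, C_1=1.8858: slack
cable 2: √((4.5000)²+(3.0000)²)=5.4083, C_2=5.4083: taut
cable 3: √((4.5000)²+(-2.0000)²)=4.9244, C_3=4.9244: taut

1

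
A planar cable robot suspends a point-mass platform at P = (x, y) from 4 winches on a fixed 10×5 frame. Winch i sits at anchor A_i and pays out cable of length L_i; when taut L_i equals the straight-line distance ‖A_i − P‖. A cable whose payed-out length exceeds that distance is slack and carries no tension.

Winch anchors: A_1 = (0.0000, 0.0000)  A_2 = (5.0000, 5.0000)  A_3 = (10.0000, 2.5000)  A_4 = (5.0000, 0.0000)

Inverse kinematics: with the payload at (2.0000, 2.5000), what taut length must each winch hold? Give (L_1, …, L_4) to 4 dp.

(3.2016, 3.9051, 8.0000, 3.9051)

L_1 = √((0.0000−2.0000)² + (0.0000−2.5000)²) = 3.2016
L_2 = √((5.0000−2.0000)² + (5.0000−2.5000)²) = 3.9051
L_3 = √((10.0000−2.0000)² + (2.5000−2.5000)²) = 8.0000
L_4 = √((5.0000−2.0000)² + (0.0000−2.5000)²) = 3.9051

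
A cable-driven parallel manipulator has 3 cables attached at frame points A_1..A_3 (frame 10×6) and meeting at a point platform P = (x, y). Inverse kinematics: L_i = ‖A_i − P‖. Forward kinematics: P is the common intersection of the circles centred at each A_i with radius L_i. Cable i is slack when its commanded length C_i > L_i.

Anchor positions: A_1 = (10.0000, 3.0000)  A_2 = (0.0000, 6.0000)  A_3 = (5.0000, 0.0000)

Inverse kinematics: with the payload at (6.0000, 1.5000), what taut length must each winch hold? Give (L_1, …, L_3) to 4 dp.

(4.2720, 7.5000, 1.8028)

L_1: Δ = A_1−P = (4.0000, 1.5000) → ‖Δ‖ = √18.2500 = 4.2720
L_2: Δ = A_2−P = (-6.0000, 4.5000) → ‖Δ‖ = √56.2500 = 7.5000
L_3: Δ = A_3−P = (-1.0000, -1.5000) → ‖Δ‖ = √3.2500 = 1.8028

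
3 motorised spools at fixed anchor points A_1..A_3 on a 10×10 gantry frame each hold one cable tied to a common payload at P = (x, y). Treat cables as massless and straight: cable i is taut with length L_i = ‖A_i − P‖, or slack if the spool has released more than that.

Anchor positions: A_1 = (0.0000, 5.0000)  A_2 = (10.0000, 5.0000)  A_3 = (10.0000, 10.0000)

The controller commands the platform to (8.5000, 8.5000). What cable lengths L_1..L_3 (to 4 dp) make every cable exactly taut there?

(9.1924, 3.8079, 2.1213)

cable 1: Δx=-8.5000, Δy=-3.5000; L_1 = √(Δx²+Δy²) = 9.1924
cable 2: Δx=1.5000, Δy=-3.5000; L_2 = √(Δx²+Δy²) = 3.8079
cable 3: Δx=1.5000, Δy=1.5000; L_3 = √(Δx²+Δy²) = 2.1213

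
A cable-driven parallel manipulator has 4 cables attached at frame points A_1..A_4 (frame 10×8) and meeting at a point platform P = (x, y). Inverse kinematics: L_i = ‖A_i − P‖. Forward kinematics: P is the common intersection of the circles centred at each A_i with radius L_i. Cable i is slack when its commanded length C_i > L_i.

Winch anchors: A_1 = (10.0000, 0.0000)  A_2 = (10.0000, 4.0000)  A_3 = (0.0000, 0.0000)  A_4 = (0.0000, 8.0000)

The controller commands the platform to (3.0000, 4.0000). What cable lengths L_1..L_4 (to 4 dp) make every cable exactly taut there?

(8.0623, 7.0000, 5.0000, 5.0000)

L_1: Δ = A_1−P = (7.0000, -4.0000) → ‖Δ‖ = √65.0000 = 8.0623
L_2: Δ = A_2−P = (7.0000, 0.0000) → ‖Δ‖ = √49.0000 = 7.0000
L_3: Δ = A_3−P = (-3.0000, -4.0000) → ‖Δ‖ = √25.0000 = 5.0000
L_4: Δ = A_4−P = (-3.0000, 4.0000) → ‖Δ‖ = √25.0000 = 5.0000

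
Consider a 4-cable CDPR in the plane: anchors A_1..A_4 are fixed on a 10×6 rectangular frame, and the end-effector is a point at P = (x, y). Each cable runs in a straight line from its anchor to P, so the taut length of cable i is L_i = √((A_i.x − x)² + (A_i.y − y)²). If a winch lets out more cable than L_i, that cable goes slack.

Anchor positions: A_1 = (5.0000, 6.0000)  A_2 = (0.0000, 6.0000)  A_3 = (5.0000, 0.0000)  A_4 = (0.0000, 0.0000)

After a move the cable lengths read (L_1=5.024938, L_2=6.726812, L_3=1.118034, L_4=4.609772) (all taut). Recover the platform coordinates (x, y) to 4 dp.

each cable: (A_i−P)·(A_i−P) = L_i²; let c_i = ‖A_i‖²−L_i²
c_1 = 25.0000+36.0000−25.2500 = 35.7500
row 1: 10.0000x + 0.0000y = 45.0000  (c_2=-9.2500)
row 2: 0.0000x + 12.0000y = 12.0000  (c_3=23.7500)
row 3: 10.0000x + 12.0000y = 57.0000  (c_4=-21.2500)
Cramer on rows 1–2 → x = 4.5000, y = 1.0000
check cable 4: ‖A_4−P‖² = 21.2500 ≈ L_4² = 21.2500 ✓

(4.5000, 1.0000)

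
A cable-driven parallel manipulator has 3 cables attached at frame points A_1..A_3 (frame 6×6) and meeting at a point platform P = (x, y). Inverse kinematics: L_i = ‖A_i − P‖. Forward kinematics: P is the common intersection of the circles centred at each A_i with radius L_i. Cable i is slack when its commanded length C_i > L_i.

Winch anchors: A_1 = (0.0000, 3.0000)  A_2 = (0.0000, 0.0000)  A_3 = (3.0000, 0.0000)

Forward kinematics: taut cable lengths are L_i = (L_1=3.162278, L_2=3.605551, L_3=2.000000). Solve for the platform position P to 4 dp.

(3.0000, 2.0000)

circle eqns → linear via eq_j − eq_1; set q_j = A_j·A_j − L_j²
q_1 = 0.0000+9.0000−10.0000 = -1.0000
0.0000·x + 6.0000·y = q_1−q_2 = 12.0000
-6.0000·x + 6.0000·y = q_1−q_3 = -6.0000
solve first two rows → x=3.0000, y=2.0000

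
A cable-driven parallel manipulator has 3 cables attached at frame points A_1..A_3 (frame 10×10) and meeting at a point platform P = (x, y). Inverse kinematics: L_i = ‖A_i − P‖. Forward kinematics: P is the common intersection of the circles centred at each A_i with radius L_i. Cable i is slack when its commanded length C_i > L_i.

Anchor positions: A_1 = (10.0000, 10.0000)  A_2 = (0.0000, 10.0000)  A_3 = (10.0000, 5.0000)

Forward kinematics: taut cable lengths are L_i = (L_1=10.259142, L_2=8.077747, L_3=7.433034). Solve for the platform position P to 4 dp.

each cable: (A_i−P)·(A_i−P) = L_i²; let q_i = ‖A_i‖²−L_i²
q_1 = 100.0000+100.0000−105.2500 = 94.7500
row 1: 20.0000x + 0.0000y = 60.0000  (q_2=34.7500)
row 2: 0.0000x + 10.0000y = 25.0000  (q_3=69.7500)
Cramer on rows 1–2 → x = 3.0000, y = 2.5000

(3.0000, 2.5000)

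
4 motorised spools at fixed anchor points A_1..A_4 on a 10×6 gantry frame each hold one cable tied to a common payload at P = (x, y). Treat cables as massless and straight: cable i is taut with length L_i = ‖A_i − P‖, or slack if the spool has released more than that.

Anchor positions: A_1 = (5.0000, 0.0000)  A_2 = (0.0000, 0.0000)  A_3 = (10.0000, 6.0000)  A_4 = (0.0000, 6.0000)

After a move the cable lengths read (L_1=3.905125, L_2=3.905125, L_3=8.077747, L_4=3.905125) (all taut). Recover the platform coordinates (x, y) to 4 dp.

each cable: (A_i−P)·(A_i−P) = L_i²; let k_i = ‖A_i‖²−L_i²
k_1 = 25.0000+0.0000−15.2500 = 9.7500
row 1: 10.0000x + 0.0000y = 25.0000  (k_2=-15.2500)
row 2: -10.0000x − 12.0000y = -61.0000  (k_3=70.7500)
row 3: 10.0000x − 12.0000y = -11.0000  (k_4=20.7500)
Cramer on rows 1–2 → x = 2.5000, y = 3.0000
check cable 4: ‖A_4−P‖² = 15.2500 ≈ L_4² = 15.2500 ✓

(2.5000, 3.0000)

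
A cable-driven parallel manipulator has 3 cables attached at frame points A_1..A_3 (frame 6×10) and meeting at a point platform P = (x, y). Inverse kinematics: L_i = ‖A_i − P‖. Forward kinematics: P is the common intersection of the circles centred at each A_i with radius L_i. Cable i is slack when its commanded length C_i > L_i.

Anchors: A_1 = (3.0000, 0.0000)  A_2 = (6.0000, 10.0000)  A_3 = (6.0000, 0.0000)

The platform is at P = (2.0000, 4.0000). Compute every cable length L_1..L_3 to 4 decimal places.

cable 1: Δx=1.0000, Δy=-4.0000; L_1 = √(Δx²+Δy²) = 4.1231
cable 2: Δx=4.0000, Δy=6.0000; L_2 = √(Δx²+Δy²) = 7.2111
cable 3: Δx=4.0000, Δy=-4.0000; L_3 = √(Δx²+Δy²) = 5.6569

(4.1231, 7.2111, 5.6569)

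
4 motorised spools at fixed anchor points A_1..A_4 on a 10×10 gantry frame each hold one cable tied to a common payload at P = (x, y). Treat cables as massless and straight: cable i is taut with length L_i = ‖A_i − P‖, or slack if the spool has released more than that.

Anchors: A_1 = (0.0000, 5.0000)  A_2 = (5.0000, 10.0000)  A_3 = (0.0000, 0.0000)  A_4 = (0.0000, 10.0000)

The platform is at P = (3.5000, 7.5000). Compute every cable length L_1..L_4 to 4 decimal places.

(4.3012, 2.9155, 8.2765, 4.3012)

L_1: Δ = A_1−P = (-3.5000, -2.5000) → ‖Δ‖ = √18.5000 = 4.3012
L_2: Δ = A_2−P = (1.5000, 2.5000) → ‖Δ‖ = √8.5000 = 2.9155
L_3: Δ = A_3−P = (-3.5000, -7.5000) → ‖Δ‖ = √68.5000 = 8.2765
L_4: Δ = A_4−P = (-3.5000, 2.5000) → ‖Δ‖ = √18.5000 = 4.3012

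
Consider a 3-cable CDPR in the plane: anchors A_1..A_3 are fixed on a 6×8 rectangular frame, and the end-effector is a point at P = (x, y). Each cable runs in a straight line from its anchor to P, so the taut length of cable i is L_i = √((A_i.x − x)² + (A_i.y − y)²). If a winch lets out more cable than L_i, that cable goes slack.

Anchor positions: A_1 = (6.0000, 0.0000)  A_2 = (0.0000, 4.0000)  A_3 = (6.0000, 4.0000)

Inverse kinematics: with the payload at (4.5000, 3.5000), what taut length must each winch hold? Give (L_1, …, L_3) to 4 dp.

L_1 = √((6.0000−4.5000)² + (0.0000−3.5000)²) = 3.8079
L_2 = √((0.0000−4.5000)² + (4.0000−3.5000)²) = 4.5277
L_3 = √((6.0000−4.5000)² + (4.0000−3.5000)²) = 1.5811

(3.8079, 4.5277, 1.5811)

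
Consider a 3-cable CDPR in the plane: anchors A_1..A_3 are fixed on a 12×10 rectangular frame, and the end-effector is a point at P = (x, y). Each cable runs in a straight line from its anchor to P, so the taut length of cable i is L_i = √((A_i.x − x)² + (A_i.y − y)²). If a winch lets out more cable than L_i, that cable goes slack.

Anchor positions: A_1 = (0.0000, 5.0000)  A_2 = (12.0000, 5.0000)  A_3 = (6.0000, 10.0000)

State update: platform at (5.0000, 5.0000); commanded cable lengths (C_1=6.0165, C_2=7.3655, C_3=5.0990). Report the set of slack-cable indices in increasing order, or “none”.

1, 2

cable 1: L_1 = ‖A_1−P‖ = 5.0000;  C_1 = 6.0165 → slack
cable 2: L_2 = ‖A_2−P‖ = 7.0000;  C_2 = 7.3655 → slack
cable 3: L_3 = ‖A_3−P‖ = 5.0990;  C_3 = 5.0990 → taut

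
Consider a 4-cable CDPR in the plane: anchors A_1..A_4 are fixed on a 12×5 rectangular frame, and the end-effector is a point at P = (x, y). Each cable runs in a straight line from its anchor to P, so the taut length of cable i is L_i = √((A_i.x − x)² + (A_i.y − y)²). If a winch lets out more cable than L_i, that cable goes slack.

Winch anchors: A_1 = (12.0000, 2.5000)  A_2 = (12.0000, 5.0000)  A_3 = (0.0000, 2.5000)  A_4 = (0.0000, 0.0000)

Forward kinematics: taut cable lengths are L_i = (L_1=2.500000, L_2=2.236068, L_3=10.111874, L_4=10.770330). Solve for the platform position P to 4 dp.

each cable: (A_i−P)·(A_i−P) = L_i²; let c_i = ‖A_i‖²−L_i²
c_1 = 144.0000+6.2500−6.2500 = 144.0000
row 1: 0.0000x − 5.0000y = -20.0000  (c_2=164.0000)
row 2: 24.0000x + 0.0000y = 240.0000  (c_3=-96.0000)
row 3: 24.0000x + 5.0000y = 260.0000  (c_4=-116.0000)
Cramer on rows 1–2 → x = 10.0000, y = 4.0000
check cable 4: ‖A_4−P‖² = 116.0000 ≈ L_4² = 116.0000 ✓

(10.0000, 4.0000)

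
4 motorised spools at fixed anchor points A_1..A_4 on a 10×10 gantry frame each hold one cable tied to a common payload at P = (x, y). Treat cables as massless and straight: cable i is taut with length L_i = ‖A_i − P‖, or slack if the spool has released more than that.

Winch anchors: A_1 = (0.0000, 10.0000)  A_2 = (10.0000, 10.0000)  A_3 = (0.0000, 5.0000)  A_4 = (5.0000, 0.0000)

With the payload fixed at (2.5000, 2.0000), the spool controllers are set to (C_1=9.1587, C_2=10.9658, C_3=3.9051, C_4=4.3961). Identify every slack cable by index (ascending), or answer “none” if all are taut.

i=1: geometric 8.3815 vs commanded 9.1587 ⇒ slack
i=2: geometric 10.9659 vs commanded 10.9658 ⇒ taut
i=3: geometric 3.9051 vs commanded 3.9051 ⇒ taut
i=4: geometric 3.2016 vs commanded 4.3961 ⇒ slack

1, 4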